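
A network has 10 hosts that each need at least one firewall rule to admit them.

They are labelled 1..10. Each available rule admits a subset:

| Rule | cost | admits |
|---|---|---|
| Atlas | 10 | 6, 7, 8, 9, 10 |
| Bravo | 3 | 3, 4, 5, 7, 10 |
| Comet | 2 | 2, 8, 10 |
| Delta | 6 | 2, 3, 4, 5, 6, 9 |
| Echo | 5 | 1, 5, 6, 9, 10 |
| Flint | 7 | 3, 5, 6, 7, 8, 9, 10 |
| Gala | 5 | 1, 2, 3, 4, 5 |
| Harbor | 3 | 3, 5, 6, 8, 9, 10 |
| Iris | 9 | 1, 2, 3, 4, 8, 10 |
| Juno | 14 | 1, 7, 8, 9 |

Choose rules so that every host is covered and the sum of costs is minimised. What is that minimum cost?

10

Bravo, Comet, Echo together cover every host (Bravo ∪ Comet ∪ Echo = {1, 2, 3, 4, 5, 6, 7, 8, 9, 10}); total cost 3 + 2 + 5 = 10.
The greedy pick Harbor, Bravo, Comet, Echo costs 13; no covering selection beats 10.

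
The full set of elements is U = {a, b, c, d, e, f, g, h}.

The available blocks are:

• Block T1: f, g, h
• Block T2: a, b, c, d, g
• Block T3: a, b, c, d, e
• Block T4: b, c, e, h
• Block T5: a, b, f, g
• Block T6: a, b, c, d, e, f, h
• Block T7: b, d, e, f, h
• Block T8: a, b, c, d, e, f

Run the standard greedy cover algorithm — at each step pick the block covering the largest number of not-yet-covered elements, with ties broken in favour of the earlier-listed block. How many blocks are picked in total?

Greedy: pick T6 (covers 7 new) → pick T1 (covers 1 new). Total picks: 2.

2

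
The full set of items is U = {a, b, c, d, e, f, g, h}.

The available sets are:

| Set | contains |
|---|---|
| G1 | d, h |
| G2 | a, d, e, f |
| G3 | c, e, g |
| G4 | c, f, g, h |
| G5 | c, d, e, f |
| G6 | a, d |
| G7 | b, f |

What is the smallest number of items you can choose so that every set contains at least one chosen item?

3

The 3 items {b, c, d} hit every set.
The sets G1, G3, G7 are pairwise disjoint, so any hitting set needs a separate item for each — at least 3. Hence 3 is optimal.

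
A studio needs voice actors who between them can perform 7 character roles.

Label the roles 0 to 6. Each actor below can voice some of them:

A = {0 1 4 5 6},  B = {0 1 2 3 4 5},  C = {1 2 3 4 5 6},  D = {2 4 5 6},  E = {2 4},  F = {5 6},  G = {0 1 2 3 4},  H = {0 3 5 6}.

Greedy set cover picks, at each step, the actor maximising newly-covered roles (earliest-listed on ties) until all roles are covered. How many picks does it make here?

Greedy: pick B (covers 6 new) → pick A (covers 1 new). Total picks: 2.

2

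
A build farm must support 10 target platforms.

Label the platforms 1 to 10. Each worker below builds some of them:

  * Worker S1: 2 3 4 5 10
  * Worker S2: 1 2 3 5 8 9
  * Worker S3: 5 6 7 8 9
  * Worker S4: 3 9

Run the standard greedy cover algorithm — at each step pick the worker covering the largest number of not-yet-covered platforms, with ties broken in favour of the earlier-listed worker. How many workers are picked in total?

Greedy: pick S2 (covers 6 new) → pick S1 (covers 2 new) → pick S3 (covers 2 new). Total picks: 3.

3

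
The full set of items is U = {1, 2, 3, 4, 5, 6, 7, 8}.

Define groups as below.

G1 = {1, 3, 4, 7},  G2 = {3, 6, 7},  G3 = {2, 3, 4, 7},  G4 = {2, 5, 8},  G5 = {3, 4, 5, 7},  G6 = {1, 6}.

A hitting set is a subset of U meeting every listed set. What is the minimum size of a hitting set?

3

The 3 items {1, 5, 7} hit every group.
No choice of 2 items meets every group, so 3 is the minimum.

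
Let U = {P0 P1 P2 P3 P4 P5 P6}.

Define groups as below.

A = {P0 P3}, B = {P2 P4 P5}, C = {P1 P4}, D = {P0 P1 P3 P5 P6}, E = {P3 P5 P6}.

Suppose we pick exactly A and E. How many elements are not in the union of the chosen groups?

Union of A, E = {P0, P3, P5, P6}.
Not covered: P1, P2, P4 — 3 elements.

3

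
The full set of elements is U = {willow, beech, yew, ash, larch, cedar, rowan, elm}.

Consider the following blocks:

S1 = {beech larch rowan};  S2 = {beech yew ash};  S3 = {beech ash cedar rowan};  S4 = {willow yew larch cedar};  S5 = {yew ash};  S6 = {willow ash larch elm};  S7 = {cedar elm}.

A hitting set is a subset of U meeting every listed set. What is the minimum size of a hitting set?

3

H = {yew, rowan, elm} meets every block (each contains at least one member of H), and |H| = 3.
The blocks S1, S5, S7 are pairwise disjoint, so any hitting set needs a separate element for each — at least 3. Hence 3 is optimal.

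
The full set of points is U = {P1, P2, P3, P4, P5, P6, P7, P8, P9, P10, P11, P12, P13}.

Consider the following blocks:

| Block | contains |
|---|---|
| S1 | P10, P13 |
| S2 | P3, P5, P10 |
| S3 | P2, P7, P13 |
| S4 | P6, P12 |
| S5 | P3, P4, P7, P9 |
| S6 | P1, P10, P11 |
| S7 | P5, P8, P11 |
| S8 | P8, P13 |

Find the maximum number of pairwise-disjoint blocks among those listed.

4

S4, S5, S6, S8 are pairwise disjoint (S4={P6,P12}; S5={P3,P4,P7,P9}; S6={P1,P10,P11}; S8={P8,P13}).
Every remaining block overlaps one of these, and no 5 of the listed blocks are pairwise disjoint, so 4 is the maximum.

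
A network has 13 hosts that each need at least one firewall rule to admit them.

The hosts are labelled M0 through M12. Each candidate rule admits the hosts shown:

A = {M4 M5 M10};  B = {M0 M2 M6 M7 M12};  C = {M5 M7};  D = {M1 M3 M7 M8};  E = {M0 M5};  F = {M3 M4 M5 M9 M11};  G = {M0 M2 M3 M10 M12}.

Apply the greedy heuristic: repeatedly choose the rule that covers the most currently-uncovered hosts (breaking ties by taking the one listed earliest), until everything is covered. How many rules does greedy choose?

Greedy: pick B (covers 5 new) → pick F (covers 5 new) → pick D (covers 2 new) → pick A (covers 1 new). Total picks: 4.

4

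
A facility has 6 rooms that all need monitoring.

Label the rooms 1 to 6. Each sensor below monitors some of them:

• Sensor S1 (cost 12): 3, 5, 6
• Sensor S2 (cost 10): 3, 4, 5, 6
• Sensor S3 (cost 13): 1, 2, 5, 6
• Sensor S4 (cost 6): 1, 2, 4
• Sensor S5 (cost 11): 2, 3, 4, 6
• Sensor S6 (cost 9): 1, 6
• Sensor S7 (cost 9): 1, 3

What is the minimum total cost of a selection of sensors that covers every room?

S2, S4 together cover every room (S2 ∪ S4 = {1, 2, 3, 4, 5, 6}); total cost 10 + 6 = 16.
No covering selection has total cost below 16.

16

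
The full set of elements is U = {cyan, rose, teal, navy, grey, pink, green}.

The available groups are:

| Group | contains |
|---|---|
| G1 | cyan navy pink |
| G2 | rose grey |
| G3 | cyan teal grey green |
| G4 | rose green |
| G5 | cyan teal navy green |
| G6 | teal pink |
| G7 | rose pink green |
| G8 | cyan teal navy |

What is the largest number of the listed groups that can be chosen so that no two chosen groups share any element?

2

G4, G6 are pairwise disjoint (G4={rose,green}; G6={teal,pink}).
Every remaining group overlaps one of these, and no 3 of the listed groups are pairwise disjoint, so 2 is the maximum.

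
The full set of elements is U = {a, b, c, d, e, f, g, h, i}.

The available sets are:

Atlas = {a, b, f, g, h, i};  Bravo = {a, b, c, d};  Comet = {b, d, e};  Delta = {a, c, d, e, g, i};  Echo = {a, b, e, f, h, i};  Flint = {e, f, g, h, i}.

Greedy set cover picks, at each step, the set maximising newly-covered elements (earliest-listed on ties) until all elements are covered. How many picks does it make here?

2

Greedy: pick Atlas (covers 6 new) → pick Delta (covers 3 new). Total picks: 2.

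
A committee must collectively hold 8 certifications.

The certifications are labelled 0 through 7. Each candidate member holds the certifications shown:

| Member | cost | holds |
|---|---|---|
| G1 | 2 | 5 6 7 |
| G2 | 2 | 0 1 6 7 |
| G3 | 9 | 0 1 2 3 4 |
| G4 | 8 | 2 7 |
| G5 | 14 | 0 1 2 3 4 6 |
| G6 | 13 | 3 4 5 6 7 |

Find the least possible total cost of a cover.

G1, G3 together cover every certification (G1 ∪ G3 = {0, 1, 2, 3, 4, 5, 6, 7}); total cost 2 + 9 = 11.
The greedy pick G2, G1, G3 costs 13; no covering selection beats 11.

11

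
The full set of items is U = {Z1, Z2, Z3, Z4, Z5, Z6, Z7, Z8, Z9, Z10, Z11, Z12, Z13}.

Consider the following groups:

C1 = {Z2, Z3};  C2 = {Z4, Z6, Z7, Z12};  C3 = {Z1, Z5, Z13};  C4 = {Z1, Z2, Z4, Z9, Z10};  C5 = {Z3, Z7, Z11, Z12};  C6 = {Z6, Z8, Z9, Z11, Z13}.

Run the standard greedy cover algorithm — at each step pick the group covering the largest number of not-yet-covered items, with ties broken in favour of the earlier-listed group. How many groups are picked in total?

4

Greedy: pick C4 (covers 5 new) → pick C5 (covers 4 new) → pick C6 (covers 3 new) → pick C3 (covers 1 new). Total picks: 4.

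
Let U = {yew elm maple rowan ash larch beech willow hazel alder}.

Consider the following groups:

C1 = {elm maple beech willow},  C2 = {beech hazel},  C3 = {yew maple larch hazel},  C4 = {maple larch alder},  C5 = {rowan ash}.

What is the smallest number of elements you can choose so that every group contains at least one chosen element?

3

H = {maple, rowan, beech} meets every group (each contains at least one member of H), and |H| = 3.
The groups C2, C4, C5 are pairwise disjoint, so any hitting set needs a separate element for each — at least 3. Hence 3 is optimal.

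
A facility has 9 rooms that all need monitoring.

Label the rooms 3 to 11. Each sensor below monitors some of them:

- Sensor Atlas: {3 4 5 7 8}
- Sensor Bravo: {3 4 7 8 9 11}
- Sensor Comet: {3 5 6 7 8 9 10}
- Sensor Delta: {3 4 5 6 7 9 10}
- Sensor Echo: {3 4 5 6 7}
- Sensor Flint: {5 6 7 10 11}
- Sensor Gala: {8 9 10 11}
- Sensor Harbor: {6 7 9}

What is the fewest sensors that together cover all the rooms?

2

Bravo and Comet together: Bravo ∪ Comet = {3, 4, 5, 6, 7, 8, 9, 10, 11} — every room is covered.
No single sensor has all 9 rooms (the largest, Comet, has 7), so 2 is optimal.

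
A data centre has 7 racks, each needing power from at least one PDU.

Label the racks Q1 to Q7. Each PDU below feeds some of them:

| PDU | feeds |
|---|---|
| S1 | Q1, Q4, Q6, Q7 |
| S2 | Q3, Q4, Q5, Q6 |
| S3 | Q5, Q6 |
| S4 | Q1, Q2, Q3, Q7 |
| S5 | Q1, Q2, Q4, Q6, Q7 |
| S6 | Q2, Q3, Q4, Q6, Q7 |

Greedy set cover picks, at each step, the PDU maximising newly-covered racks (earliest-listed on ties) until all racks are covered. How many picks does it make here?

2

Greedy: pick S5 (covers 5 new) → pick S2 (covers 2 new). Total picks: 2.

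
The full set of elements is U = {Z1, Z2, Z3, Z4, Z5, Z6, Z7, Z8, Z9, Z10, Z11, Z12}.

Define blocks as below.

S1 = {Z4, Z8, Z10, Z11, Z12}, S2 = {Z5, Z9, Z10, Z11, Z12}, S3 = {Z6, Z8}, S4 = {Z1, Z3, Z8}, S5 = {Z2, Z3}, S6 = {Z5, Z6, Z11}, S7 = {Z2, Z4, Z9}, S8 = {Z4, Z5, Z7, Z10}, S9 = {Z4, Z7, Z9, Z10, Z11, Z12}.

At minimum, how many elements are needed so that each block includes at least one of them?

4

Take H = {Z2, Z5, Z8, Z9}. Each listed block contains at least one of these, so H is a hitting set of size 4.
No choice of 3 elements meets every block, so 4 is the minimum.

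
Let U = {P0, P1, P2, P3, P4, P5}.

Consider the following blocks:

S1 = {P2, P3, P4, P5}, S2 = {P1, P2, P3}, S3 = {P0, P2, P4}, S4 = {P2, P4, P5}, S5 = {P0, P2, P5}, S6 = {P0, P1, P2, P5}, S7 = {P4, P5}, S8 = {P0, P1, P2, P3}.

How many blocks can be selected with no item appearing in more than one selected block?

S2, S7 are pairwise disjoint (S2={P1,P2,P3}; S7={P4,P5}).
Every remaining block overlaps one of these, and no 3 of the listed blocks are pairwise disjoint, so 2 is the maximum.

2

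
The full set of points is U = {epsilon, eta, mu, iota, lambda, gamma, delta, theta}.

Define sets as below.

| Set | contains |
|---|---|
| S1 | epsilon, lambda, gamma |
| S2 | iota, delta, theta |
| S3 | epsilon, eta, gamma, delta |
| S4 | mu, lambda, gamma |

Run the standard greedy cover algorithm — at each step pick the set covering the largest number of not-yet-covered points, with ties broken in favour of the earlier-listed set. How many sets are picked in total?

Greedy: pick S3 (covers 4 new) → pick S2 (covers 2 new) → pick S4 (covers 2 new). Total picks: 3.

3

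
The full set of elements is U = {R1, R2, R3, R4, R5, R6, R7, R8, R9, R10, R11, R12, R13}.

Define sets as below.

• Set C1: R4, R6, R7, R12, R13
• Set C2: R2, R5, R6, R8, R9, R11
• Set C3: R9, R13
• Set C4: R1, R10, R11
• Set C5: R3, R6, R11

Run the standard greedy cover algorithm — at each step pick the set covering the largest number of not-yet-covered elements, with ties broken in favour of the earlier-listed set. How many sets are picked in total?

Greedy: pick C2 (covers 6 new) → pick C1 (covers 4 new) → pick C4 (covers 2 new) → pick C5 (covers 1 new). Total picks: 4.

4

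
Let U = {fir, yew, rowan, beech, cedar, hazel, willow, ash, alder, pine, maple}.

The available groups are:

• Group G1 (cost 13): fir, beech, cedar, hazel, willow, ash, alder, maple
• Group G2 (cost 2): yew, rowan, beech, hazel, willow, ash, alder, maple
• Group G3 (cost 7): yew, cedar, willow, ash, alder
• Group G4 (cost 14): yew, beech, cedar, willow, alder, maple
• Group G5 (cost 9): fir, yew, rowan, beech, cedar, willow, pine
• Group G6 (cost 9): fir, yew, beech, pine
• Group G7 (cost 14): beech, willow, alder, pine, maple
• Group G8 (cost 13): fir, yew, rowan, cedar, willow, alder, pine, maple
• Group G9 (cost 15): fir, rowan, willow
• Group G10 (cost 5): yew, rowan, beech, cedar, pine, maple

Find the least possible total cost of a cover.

11

G2, G5 together cover every item (G2 ∪ G5 = {fir, yew, rowan, beech, cedar, hazel, willow, ash, alder, pine, maple}); total cost 2 + 9 = 11.
The greedy pick G2, G10, G5 costs 16; no covering selection beats 11.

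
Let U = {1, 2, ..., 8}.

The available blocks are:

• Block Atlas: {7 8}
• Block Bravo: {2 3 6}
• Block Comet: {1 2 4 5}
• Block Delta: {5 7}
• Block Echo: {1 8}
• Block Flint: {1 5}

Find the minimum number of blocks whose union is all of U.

3

Take {Atlas, Bravo, Comet}. Their union is {1, 2, 3, 4, 5, 6, 7, 8}, which is all 8 points.
Only Bravo contains 3, so Bravo is forced; the remaining 5 points need at least 2 more blocks (each remaining block adds at most 3) — so at least 3 blocks are needed, and 3 is optimal.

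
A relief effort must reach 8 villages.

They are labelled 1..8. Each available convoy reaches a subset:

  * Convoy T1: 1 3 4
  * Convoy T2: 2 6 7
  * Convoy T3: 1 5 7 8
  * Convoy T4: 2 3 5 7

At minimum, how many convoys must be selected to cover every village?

T1 and T2 and T3 together: T1 ∪ T2 ∪ T3 = {1, 2, 3, 4, 5, 6, 7, 8} — every village is covered.
Only T1 contains 4, so T1 is forced; the remaining 5 villages need at least 2 more convoys (each remaining convoy adds at most 3) — so at least 3 convoys are needed, and 3 is optimal.

3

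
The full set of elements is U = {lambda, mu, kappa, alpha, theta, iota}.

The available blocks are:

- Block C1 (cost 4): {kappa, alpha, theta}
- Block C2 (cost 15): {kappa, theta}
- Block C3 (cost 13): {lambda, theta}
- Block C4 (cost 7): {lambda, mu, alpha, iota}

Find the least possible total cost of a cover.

11

C1, C4 together cover every element (C1 ∪ C4 = {lambda, mu, kappa, alpha, theta, iota}); total cost 4 + 7 = 11.
No covering selection has total cost below 11.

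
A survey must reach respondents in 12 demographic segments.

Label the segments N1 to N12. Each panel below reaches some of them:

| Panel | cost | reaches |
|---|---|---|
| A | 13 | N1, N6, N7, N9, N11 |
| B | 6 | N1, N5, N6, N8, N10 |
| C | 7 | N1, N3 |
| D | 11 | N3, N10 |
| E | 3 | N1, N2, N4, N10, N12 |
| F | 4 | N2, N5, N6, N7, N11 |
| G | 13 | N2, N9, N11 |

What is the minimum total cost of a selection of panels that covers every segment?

29

A, B, C, E together cover every segment (A ∪ B ∪ C ∪ E = {N1, N2, N3, N4, N5, N6, N7, N8, N9, N10, N11, N12}); total cost 13 + 6 + 7 + 3 = 29.
The greedy pick E, F, B, C, A costs 33; no covering selection beats 29.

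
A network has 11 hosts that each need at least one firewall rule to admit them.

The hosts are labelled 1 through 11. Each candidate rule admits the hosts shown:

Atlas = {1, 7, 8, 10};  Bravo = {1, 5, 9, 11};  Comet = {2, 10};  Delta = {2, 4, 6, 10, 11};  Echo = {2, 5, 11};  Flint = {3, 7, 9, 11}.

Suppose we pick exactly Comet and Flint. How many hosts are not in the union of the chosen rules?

5

Union of Comet, Flint = {2, 3, 7, 9, 10, 11}.
Not covered: 1, 4, 5, 6, 8 — 5 hosts.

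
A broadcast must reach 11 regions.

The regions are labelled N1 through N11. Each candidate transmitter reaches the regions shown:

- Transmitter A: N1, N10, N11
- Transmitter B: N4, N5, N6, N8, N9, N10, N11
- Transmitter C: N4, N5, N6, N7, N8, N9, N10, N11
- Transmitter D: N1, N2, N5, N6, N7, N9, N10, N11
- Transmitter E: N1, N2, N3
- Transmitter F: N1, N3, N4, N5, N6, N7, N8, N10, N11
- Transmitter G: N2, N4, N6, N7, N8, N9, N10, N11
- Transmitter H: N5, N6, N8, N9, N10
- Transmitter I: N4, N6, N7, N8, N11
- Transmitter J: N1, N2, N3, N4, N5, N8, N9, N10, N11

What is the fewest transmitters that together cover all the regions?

Take {G, J}. Their union is {N1, N2, N3, N4, N5, N6, N7, N8, N9, N10, N11}, which is all 11 regions.
No single transmitter has all 11 regions (the largest, F, has 9), so 2 is optimal.

2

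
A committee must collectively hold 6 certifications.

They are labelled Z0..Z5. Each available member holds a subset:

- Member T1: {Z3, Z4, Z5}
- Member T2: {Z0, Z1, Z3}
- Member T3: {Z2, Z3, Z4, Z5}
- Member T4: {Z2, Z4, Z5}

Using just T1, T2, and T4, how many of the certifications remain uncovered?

Union of T1, T2, T4 = {Z0, Z1, Z2, Z3, Z4, Z5} — that's every certification, so 0 are uncovered.

0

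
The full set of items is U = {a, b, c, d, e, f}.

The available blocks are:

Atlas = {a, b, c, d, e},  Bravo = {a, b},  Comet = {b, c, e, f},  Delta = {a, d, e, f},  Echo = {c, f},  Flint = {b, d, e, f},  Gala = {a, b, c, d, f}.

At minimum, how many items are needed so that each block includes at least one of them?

2

Take H = {a, f}. Each listed block contains at least one of these, so H is a hitting set of size 2.
The blocks Bravo, Echo are pairwise disjoint, so any hitting set needs a separate item for each — at least 2. Hence 2 is optimal.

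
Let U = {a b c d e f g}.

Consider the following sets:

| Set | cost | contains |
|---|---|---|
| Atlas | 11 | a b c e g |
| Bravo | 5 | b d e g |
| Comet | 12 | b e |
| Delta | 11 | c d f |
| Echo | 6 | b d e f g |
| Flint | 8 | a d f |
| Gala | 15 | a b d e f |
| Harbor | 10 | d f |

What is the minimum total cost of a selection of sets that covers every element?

Atlas, Echo together cover every element (Atlas ∪ Echo = {a, b, c, d, e, f, g}); total cost 11 + 6 = 17.
No covering selection has total cost below 17.

17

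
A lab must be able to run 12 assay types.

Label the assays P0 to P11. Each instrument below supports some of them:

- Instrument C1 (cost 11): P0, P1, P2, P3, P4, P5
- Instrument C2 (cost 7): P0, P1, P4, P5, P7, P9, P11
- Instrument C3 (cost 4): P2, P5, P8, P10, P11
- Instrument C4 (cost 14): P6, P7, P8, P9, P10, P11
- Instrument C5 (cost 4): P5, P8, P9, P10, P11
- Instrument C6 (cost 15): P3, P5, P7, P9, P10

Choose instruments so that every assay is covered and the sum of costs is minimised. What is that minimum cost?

C1, C4 together cover every assay (C1 ∪ C4 = {P0, P1, P2, P3, P4, P5, P6, P7, P8, P9, P10, P11}); total cost 11 + 14 = 25.
The greedy pick C3, C2, C1, C4 costs 36; no covering selection beats 25.

25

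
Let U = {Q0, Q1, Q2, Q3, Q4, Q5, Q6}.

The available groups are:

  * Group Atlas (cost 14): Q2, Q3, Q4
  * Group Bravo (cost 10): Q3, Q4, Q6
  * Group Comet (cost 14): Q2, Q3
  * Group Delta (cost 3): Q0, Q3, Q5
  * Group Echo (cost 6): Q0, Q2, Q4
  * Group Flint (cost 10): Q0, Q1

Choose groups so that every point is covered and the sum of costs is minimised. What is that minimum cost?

Bravo, Delta, Echo, Flint together cover every point (Bravo ∪ Delta ∪ Echo ∪ Flint = {Q0, Q1, Q2, Q3, Q4, Q5, Q6}); total cost 10 + 3 + 6 + 10 = 29.
No covering selection has total cost below 29.

29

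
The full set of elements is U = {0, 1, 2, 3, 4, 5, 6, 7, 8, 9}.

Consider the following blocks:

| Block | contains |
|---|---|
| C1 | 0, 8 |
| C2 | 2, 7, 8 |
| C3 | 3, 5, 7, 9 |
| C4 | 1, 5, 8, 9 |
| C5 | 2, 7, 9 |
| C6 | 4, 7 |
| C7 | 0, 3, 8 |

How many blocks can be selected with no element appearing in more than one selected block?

C6, C7 are pairwise disjoint (C6={4,7}; C7={0,3,8}).
Every remaining block overlaps one of these, and no 3 of the listed blocks are pairwise disjoint, so 2 is the maximum.

2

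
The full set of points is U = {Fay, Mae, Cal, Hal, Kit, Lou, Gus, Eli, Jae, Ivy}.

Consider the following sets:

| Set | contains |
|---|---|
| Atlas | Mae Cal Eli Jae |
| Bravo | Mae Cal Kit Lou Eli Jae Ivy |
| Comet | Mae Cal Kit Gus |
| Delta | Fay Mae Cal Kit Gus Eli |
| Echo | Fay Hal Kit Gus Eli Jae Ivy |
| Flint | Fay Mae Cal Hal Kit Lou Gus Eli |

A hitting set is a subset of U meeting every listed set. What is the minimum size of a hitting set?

2

Take H = {Fay, Cal}. Each listed set contains at least one of these, so H is a hitting set of size 2.
No single point lies in every set, so at least 2 are needed and 2 is optimal.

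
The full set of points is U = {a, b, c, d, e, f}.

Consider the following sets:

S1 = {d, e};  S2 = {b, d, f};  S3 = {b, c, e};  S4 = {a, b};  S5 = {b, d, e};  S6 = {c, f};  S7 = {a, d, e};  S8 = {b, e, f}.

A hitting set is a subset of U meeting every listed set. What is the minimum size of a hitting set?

H = {b, c, e} meets every set (each contains at least one member of H), and |H| = 3.
The sets S1, S4, S6 are pairwise disjoint, so any hitting set needs a separate point for each — at least 3. Hence 3 is optimal.

3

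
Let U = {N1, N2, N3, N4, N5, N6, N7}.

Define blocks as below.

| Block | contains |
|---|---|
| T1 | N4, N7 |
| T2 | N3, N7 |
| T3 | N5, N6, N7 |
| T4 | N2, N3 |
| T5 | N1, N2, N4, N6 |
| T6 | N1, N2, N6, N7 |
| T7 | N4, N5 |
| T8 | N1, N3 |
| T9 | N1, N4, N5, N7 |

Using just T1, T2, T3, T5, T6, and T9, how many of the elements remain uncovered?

0

Union of T1, T2, T3, T5, T6, T9 = {N1, N2, N3, N4, N5, N6, N7} — that's every element, so 0 are uncovered.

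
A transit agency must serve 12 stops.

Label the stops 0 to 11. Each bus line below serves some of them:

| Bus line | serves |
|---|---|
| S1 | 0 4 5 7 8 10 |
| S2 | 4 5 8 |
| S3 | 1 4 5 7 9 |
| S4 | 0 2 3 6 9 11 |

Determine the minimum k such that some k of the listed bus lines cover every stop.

Take {S1, S3, S4}. Their union is {0, 1, 2, 3, 4, 5, 6, 7, 8, 9, 10, 11}, which is all 12 stops.
Only S3 contains 1, so S3 is forced; the remaining 7 stops need at least 2 more bus lines (each remaining bus line adds at most 5) — so at least 3 bus lines are needed, and 3 is optimal.

3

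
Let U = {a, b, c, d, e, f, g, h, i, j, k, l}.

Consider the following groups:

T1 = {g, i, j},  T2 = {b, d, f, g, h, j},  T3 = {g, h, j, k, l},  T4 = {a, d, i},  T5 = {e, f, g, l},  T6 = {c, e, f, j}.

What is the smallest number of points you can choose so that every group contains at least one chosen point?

The 3 points {a, e, g} hit every group.
No choice of 2 points meets every group, so 3 is the minimum.

3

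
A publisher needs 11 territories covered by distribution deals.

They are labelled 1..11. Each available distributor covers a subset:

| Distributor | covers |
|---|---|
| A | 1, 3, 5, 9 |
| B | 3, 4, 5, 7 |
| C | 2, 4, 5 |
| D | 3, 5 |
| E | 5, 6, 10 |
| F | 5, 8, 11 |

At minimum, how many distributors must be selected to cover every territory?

A and B and C and E and F together: A ∪ B ∪ C ∪ E ∪ F = {1, 2, 3, 4, 5, 6, 7, 8, 9, 10, 11} — every territory is covered.
Only A contains 1, so A is forced; the remaining 7 territories need at least 4 more distributors (each remaining distributor adds at most 2) — so at least 5 distributors are needed, and 5 is optimal.

5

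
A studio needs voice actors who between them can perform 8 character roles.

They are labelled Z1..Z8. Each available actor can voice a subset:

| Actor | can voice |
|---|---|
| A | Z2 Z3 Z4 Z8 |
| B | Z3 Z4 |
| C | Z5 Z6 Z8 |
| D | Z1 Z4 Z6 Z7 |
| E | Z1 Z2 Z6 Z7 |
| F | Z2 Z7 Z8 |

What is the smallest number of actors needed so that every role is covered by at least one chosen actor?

A and C and E together: A ∪ C ∪ E = {Z1, Z2, Z3, Z4, Z5, Z6, Z7, Z8} — every role is covered.
Only C contains Z5, so C is forced; the remaining 5 roles need at least 2 more actors (each remaining actor adds at most 3) — so at least 3 actors are needed, and 3 is optimal.

3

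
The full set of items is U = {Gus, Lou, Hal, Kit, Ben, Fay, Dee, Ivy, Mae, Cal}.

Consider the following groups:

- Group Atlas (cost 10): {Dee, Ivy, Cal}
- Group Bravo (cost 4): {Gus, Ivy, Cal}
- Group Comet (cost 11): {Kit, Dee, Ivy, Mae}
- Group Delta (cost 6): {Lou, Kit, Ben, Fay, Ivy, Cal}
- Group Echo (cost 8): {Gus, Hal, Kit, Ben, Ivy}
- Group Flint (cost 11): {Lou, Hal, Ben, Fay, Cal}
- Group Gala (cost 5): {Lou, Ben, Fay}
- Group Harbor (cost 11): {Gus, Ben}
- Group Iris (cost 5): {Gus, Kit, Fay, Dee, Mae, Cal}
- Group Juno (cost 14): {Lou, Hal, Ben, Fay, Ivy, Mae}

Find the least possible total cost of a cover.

18

Echo, Gala, Iris together cover every item (Echo ∪ Gala ∪ Iris = {Gus, Lou, Hal, Kit, Ben, Fay, Dee, Ivy, Mae, Cal}); total cost 8 + 5 + 5 = 18.
The greedy pick Iris, Delta, Echo costs 19; no covering selection beats 18.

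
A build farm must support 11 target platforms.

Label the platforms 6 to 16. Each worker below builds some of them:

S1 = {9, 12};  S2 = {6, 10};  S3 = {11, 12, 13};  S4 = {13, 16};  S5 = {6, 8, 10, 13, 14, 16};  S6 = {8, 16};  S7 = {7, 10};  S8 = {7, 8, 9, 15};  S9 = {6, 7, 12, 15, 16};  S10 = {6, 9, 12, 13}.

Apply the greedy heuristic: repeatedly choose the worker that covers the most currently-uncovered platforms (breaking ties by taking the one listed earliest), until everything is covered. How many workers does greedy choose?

Greedy: pick S5 (covers 6 new) → pick S8 (covers 3 new) → pick S3 (covers 2 new). Total picks: 3.

3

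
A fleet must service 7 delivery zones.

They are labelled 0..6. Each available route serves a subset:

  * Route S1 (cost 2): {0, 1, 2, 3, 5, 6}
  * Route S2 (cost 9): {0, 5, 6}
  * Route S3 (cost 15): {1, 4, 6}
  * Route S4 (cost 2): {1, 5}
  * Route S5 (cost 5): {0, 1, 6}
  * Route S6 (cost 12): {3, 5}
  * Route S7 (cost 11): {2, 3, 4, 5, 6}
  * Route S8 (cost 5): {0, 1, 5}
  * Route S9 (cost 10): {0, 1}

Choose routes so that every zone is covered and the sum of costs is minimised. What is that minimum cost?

S1, S7 together cover every zone (S1 ∪ S7 = {0, 1, 2, 3, 4, 5, 6}); total cost 2 + 11 = 13.
No covering selection has total cost below 13.

13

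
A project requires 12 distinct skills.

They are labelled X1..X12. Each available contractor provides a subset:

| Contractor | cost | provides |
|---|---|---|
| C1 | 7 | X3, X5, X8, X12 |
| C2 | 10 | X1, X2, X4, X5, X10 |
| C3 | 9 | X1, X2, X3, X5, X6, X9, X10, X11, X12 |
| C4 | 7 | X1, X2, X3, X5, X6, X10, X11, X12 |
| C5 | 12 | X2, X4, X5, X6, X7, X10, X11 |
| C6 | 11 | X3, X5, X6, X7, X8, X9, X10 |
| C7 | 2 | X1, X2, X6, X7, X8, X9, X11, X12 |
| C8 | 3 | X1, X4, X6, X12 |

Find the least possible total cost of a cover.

12

C4, C7, C8 together cover every skill (C4 ∪ C7 ∪ C8 = {X1, X2, X3, X4, X5, X6, X7, X8, X9, X10, X11, X12}); total cost 7 + 2 + 3 = 12.
No covering selection has total cost below 12.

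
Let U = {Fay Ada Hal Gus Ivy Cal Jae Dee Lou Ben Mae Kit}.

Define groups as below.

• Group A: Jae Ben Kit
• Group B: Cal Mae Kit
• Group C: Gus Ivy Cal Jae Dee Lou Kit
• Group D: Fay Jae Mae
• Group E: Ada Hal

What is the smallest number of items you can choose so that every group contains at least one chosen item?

The 3 items {Hal, Jae, Kit} hit every group.
No choice of 2 items meets every group, so 3 is the minimum.

3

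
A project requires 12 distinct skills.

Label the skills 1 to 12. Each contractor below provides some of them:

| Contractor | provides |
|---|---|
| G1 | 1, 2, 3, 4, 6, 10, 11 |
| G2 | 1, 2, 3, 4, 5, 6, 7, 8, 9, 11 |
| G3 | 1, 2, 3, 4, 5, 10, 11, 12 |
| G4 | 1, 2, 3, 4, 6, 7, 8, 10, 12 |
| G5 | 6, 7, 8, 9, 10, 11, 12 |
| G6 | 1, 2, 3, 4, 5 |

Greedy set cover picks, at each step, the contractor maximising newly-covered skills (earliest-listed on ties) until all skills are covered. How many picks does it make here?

2

Greedy: pick G2 (covers 10 new) → pick G3 (covers 2 new). Total picks: 2.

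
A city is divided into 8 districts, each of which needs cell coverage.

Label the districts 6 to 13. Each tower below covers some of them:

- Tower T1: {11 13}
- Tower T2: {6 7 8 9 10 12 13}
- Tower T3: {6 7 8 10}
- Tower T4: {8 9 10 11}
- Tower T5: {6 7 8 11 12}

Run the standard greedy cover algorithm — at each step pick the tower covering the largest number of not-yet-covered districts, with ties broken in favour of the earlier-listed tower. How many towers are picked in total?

2

Greedy: pick T2 (covers 7 new) → pick T1 (covers 1 new). Total picks: 2.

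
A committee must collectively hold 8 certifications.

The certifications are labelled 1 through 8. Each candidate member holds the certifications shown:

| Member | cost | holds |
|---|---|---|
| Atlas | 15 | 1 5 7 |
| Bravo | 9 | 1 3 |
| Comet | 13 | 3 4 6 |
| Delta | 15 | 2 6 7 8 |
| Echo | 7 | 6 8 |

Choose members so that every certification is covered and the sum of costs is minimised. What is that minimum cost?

Atlas, Comet, Delta together cover every certification (Atlas ∪ Comet ∪ Delta = {1, 2, 3, 4, 5, 6, 7, 8}); total cost 15 + 13 + 15 = 43.
The greedy pick Echo, Bravo, Atlas, Comet, Delta costs 59; no covering selection beats 43.

43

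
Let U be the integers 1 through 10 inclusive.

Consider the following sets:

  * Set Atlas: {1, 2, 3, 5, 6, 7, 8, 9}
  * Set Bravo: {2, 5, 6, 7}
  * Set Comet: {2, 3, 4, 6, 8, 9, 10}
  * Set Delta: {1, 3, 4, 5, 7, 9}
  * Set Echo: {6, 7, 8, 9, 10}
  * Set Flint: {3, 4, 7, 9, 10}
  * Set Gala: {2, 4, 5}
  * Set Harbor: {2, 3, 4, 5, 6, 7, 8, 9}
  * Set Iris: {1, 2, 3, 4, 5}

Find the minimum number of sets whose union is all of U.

Take {Atlas, Flint}. Their union is {1, 2, 3, 4, 5, 6, 7, 8, 9, 10}, which is all 10 points.
No single set has all 10 points (the largest, Atlas, has 8), so 2 is optimal.

2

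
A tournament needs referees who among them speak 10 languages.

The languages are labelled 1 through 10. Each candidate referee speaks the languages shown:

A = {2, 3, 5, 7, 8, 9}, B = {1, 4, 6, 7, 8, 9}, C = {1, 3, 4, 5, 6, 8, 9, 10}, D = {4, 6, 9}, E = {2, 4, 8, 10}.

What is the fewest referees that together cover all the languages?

2

A and C together: A ∪ C = {1, 2, 3, 4, 5, 6, 7, 8, 9, 10} — every language is covered.
No single referee has all 10 languages (the largest, C, has 8), so 2 is optimal.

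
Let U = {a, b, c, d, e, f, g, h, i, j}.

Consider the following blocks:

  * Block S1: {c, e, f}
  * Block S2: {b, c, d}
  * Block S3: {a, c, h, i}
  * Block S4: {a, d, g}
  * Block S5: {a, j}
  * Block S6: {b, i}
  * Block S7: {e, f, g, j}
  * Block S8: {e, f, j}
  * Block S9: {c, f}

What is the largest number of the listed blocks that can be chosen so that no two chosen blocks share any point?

3

S1, S4, S6 are pairwise disjoint (S1={c,e,f}; S4={a,d,g}; S6={b,i}).
Every remaining block overlaps one of these, and no 4 of the listed blocks are pairwise disjoint, so 3 is the maximum.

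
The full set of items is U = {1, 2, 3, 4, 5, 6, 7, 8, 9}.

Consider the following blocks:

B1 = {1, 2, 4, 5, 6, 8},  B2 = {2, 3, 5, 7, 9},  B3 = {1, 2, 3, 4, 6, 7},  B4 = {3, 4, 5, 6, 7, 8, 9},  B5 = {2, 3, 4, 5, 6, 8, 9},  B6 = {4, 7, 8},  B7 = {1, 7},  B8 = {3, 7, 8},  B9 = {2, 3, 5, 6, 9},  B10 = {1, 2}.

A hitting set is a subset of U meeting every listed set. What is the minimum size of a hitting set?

Take H = {2, 7}. Each listed block contains at least one of these, so H is a hitting set of size 2.
The blocks B8, B10 are pairwise disjoint, so any hitting set needs a separate item for each — at least 2. Hence 2 is optimal.

2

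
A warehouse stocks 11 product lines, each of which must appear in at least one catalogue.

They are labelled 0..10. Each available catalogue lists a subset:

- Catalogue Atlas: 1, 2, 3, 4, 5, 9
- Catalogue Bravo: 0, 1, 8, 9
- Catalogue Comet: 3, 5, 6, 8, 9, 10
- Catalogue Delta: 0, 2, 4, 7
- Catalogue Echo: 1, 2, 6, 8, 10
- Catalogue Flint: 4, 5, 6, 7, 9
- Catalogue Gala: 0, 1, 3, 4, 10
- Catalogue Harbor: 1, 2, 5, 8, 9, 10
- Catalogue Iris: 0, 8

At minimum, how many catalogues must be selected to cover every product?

Bravo and Comet and Delta together: Bravo ∪ Comet ∪ Delta = {0, 1, 2, 3, 4, 5, 6, 7, 8, 9, 10} — every product is covered.
No 2 of the 9 catalogues cover everything (all 36 combinations miss at least one product), so 3 is optimal.

3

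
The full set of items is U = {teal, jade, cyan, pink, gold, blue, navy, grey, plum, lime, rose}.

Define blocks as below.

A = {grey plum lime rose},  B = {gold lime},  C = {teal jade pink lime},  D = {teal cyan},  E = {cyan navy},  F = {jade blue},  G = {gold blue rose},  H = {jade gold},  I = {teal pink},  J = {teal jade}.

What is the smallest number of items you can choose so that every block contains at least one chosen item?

5

The 5 items {jade, cyan, pink, blue, lime} hit every block.
No choice of 4 items meets every block, so 5 is the minimum.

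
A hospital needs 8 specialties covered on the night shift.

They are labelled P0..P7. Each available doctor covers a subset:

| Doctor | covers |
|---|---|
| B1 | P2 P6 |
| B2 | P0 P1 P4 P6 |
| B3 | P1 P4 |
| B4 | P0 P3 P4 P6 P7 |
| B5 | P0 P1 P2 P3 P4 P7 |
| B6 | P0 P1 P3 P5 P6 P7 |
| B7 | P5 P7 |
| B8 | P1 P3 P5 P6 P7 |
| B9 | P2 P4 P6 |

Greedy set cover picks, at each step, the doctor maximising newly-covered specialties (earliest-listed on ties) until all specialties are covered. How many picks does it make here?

2

Greedy: pick B5 (covers 6 new) → pick B6 (covers 2 new). Total picks: 2.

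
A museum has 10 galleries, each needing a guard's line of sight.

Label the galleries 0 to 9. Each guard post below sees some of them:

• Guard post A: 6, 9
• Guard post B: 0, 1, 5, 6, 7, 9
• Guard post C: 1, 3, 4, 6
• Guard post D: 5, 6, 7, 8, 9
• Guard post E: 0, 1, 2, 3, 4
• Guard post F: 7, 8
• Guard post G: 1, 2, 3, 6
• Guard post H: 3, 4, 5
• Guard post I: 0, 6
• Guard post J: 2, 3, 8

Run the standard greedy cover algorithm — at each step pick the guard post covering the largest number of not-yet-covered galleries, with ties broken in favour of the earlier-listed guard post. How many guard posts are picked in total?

3

Greedy: pick B (covers 6 new) → pick E (covers 3 new) → pick D (covers 1 new). Total picks: 3.
(The true minimum cover uses only 2 guard posts, so greedy is not optimal here.)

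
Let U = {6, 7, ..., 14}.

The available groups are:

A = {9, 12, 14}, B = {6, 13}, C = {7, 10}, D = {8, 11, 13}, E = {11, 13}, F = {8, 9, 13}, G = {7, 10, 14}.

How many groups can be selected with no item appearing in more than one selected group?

A, C, D are pairwise disjoint (A={9,12,14}; C={7,10}; D={8,11,13}).
Every remaining group overlaps one of these, and no 4 of the listed groups are pairwise disjoint, so 3 is the maximum.

3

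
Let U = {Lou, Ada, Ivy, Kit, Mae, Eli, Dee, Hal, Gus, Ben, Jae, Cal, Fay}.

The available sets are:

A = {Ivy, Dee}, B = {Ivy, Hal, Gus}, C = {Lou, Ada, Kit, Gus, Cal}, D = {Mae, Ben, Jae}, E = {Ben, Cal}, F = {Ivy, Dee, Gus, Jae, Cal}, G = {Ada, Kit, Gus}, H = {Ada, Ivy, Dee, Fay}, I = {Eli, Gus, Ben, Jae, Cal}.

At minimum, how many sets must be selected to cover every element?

Take {B, C, D, H, I}. Their union is {Lou, Ada, Ivy, Kit, Mae, Eli, Dee, Hal, Gus, Ben, Jae, Cal, Fay}, which is all 13 elements.
No 4 of the 9 sets cover everything (all 126 combinations miss at least one element), so 5 is optimal.

5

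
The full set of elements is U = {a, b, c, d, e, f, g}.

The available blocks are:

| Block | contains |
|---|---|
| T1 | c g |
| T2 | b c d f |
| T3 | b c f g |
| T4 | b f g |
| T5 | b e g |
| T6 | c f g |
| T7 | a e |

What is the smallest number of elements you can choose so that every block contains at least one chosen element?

H = {c, e, g} meets every block (each contains at least one member of H), and |H| = 3.
No choice of 2 elements meets every block, so 3 is the minimum.

3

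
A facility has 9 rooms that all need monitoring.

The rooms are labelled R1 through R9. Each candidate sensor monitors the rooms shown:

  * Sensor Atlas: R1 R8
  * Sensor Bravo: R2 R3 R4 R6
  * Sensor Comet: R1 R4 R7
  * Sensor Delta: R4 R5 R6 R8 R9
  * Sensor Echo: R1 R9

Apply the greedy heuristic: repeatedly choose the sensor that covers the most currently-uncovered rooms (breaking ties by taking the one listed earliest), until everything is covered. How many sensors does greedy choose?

3

Greedy: pick Delta (covers 5 new) → pick Bravo (covers 2 new) → pick Comet (covers 2 new). Total picks: 3.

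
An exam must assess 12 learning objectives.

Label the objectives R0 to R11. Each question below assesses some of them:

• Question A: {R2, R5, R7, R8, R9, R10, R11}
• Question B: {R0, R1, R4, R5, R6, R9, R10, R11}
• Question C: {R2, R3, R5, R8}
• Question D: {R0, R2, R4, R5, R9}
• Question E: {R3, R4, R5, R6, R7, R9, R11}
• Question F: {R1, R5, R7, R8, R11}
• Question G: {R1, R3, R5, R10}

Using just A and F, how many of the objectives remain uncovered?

4

Union of A, F = {R1, R2, R5, R7, R8, R9, R10, R11}.
Not covered: R0, R3, R4, R6 — 4 objectives.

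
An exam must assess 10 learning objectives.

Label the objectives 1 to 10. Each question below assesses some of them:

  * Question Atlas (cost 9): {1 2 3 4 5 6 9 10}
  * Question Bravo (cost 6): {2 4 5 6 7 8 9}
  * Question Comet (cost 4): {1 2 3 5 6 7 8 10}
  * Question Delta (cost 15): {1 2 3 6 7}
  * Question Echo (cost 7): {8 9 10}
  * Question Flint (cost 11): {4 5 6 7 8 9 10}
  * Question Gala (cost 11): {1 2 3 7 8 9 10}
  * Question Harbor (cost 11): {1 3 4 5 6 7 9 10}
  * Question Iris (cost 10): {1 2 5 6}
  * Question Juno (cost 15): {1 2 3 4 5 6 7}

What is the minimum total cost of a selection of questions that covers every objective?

10

Bravo, Comet together cover every objective (Bravo ∪ Comet = {1, 2, 3, 4, 5, 6, 7, 8, 9, 10}); total cost 6 + 4 = 10.
No covering selection has total cost below 10.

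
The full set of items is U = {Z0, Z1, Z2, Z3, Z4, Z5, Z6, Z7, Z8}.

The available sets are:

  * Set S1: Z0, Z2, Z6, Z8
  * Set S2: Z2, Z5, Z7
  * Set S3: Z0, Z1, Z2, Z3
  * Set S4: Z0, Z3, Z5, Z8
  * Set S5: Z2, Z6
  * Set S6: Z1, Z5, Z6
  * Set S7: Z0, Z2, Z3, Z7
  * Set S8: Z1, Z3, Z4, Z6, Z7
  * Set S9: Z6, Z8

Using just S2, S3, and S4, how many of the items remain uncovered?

Union of S2, S3, S4 = {Z0, Z1, Z2, Z3, Z5, Z7, Z8}.
Not covered: Z4, Z6 — 2 items.

2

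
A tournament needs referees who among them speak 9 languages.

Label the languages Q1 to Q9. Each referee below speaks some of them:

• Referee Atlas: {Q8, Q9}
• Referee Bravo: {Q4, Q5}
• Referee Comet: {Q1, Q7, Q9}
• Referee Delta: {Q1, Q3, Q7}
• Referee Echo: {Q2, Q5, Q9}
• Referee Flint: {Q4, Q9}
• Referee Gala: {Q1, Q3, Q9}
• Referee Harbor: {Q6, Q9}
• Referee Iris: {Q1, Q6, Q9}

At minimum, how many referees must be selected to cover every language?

Atlas and Bravo and Delta and Echo and Iris together: Atlas ∪ Bravo ∪ Delta ∪ Echo ∪ Iris = {Q1, Q2, Q3, Q4, Q5, Q6, Q7, Q8, Q9} — every language is covered.
No 4 of the 9 referees cover everything (all 126 combinations miss at least one language), so 5 is optimal.

5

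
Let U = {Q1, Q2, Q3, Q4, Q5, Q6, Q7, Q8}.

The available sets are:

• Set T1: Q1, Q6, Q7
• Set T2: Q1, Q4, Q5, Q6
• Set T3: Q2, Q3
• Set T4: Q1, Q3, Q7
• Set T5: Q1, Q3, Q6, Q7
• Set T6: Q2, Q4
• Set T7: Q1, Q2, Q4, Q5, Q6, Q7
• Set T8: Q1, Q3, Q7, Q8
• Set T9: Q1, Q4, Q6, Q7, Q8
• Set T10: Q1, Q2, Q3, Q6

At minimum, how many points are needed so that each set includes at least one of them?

The 2 points {Q1, Q2} hit every set.
The sets T1, T3 are pairwise disjoint, so any hitting set needs a separate point for each — at least 2. Hence 2 is optimal.

2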